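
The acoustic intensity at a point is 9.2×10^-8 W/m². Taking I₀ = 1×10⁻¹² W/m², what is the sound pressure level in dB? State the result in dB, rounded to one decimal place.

49.6 dB

I/I₀ = 9.2×10^-8/10⁻¹² = 9.2×10^4, and L = 10·log₁₀(I/I₀).
L = 10·(0.9638 + 4) = 49.64 dB.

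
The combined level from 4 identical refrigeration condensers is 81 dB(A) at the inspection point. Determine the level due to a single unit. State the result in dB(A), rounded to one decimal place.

75.0 dB(A)

For N identical incoherent sources L_total = L₁ + 10·log₁₀ N, so L₁ = 81 − 10·log₁₀(4) = 81 − 6.021.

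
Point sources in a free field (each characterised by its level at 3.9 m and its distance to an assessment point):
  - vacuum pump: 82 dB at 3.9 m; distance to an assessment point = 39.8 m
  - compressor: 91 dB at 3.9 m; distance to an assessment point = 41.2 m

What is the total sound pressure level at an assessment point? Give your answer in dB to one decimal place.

71.1 dB

Propagate each source to the receiver with L = L_ref − 20·log₁₀(r/r_ref), then add intensities.
vacuum pump: 82 − 20·log₁₀(39.8/3.9) = 82 − 20.18 = 61.82 dB.
compressor: 91 − 20·log₁₀(41.2/3.9) = 91 − 20.48 = 70.52 dB.
Σ 10^(L/10) = 1.280e+07 → L_total = 10·log₁₀(1.280e+07) = 71.07 dB.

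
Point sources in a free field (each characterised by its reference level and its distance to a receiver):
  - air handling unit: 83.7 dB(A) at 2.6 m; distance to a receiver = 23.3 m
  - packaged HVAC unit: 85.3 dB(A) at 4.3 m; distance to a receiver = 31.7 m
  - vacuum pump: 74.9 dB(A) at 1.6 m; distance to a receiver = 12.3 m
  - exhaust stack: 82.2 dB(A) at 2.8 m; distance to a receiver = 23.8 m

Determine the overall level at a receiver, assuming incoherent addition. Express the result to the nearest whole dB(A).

Propagate each source to the receiver with L = L_ref − 20·log₁₀(r/r_ref), then add intensities.
air handling unit: 83.7 − 20·log₁₀(23.3/2.6) = 83.7 − 19.05 = 64.65 dB(A).
packaged HVAC unit: 85.3 − 20·log₁₀(31.7/4.3) = 85.3 − 17.35 = 67.95 dB(A).
vacuum pump: 74.9 − 20·log₁₀(12.3/1.6) = 74.9 − 17.72 = 57.18 dB(A).
exhaust stack: 82.2 − 20·log₁₀(23.8/2.8) = 82.2 − 18.59 = 63.61 dB(A).
Σ 10^(L/10) = 1.197e+07 → L_total = 10·log₁₀(1.197e+07) = 70.78 dB(A).

71 dB(A)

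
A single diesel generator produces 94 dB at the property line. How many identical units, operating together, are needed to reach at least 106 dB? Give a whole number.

16

Need L₁ + 10·log₁₀ N ≥ 106, i.e. log₁₀ N ≥ 1.20.
N ≥ 10^(12.0/10) = 15.849, so N = 16.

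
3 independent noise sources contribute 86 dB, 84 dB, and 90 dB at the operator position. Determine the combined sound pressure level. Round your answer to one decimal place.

Incoherent sources combine by intensity addition: L_total = 10·log₁₀(Σ 10^(L_i/10)).
Σ 10^(L/10) = 10^(86/10) + 10^(84/10) + 10^(90/10) = 1.649e+09.
L_total = 10·log₁₀(1.649e+09) = 92.17 dB.

92.2 dB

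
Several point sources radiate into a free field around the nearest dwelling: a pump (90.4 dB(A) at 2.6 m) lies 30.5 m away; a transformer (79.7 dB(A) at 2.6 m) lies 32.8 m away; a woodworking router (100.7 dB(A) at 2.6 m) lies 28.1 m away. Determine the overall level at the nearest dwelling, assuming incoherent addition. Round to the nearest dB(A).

80 dB(A)

Propagate each source to the receiver with L = L_ref − 20·log₁₀(r/r_ref), then add intensities.
pump: 90.4 − 20·log₁₀(30.5/2.6) = 90.4 − 21.39 = 69.01 dB(A).
transformer: 79.7 − 20·log₁₀(32.8/2.6) = 79.7 − 22.02 = 57.68 dB(A).
woodworking router: 100.7 − 20·log₁₀(28.1/2.6) = 100.7 − 20.67 = 80.03 dB(A).
Σ 10^(L/10) = 1.091e+08 → L_total = 10·log₁₀(1.091e+08) = 80.38 dB(A).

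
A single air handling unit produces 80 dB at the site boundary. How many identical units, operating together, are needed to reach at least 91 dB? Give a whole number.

The shortfall is 91 − 80 = 11.0 dB, and N units add 10·log₁₀ N, so need 10·log₁₀ N ≥ 11.0.
N ≥ 10^(11.0/10) = 12.589, so N = 13.

13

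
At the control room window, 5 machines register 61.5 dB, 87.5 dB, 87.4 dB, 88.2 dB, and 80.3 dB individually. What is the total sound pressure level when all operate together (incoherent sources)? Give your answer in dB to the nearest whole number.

Incoherent sources combine by intensity addition: L_total = 10·log₁₀(Σ 10^(L_i/10)).
Σ 10^(L/10) = 10^(61.5/10) + 10^(87.5/10) + 10^(87.4/10) + 10^(88.2/10) + 10^(80.3/10) = 1.881e+09.
L_total = 10·log₁₀(1.881e+09) = 92.74 dB.

93 dB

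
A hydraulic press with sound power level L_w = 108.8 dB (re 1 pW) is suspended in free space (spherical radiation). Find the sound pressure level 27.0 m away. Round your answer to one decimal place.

Free-field spherical radiation: L_p = L_w − 10·log₁₀(4π·r²), r = 27.0 m.
4π·r² = 9161 m², 10·log₁₀ of that is 39.619 dB.
L_p = 108.8 − 39.619 = 69.18 dB.

69.2 dB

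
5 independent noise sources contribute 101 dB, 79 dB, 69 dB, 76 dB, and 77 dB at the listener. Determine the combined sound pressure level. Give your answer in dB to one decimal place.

Incoherent sources combine by intensity addition: L_total = 10·log₁₀(Σ 10^(L_i/10)).
Σ 10^(L/10) = 10^(101/10) + 10^(79/10) + 10^(69/10) + 10^(76/10) + 10^(77/10) = 1.277e+10.
L_total = 10·log₁₀(1.277e+10) = 101.06 dB.

101.1 dB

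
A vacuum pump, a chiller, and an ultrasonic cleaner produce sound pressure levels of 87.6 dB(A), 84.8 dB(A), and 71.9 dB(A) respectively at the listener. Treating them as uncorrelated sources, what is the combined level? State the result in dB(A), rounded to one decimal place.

89.5 dB(A)

For uncorrelated sources the intensities add, so convert each level to linear form, sum, and take 10·log₁₀ of the total.
Σ 10^(L/10) = 10^(87.6/10) + 10^(84.8/10) + 10^(71.9/10) = 8.929e+08.
L_total = 10·log₁₀(8.929e+08) = 89.51 dB(A).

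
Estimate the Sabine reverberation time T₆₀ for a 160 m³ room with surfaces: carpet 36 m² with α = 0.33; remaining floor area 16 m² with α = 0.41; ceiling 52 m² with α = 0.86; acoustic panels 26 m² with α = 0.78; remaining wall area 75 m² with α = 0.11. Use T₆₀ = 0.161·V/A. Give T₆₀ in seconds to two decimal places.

0.28 s

A = Σ Sᵢαᵢ = 36·0.33 + 16·0.41 + 52·0.86 + 26·0.78 + 75·0.11 = 91.69 m².
T₆₀ = 0.161 × 160 / 91.69 = 0.281 s.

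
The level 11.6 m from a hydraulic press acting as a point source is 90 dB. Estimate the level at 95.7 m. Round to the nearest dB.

72 dB

For a point source, L₂ = L₁ − 20·log₁₀(r₂/r₁).
L₂ = 90 − 20·log₁₀(95.7/11.6) = 90 − 18.329 = 71.67 dB.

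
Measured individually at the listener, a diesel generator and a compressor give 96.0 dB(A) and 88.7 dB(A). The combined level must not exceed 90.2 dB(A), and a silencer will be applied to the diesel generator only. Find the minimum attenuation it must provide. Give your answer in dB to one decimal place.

Fixed contribution from the other source: Σ 10^(L/10) = 10^(88.7/10) = 7.413e+08 (88.70 dB(A)).
The limit corresponds to 10^(90.2/10) = 1.047e+09; subtracting the fixed part leaves 3.058e+08 for the diesel generator, i.e. 84.85 dB(A).
So the diesel generator must be reduced from 96.0 to 84.85 dB(A): IL = 11.15 dB.

11.1 dB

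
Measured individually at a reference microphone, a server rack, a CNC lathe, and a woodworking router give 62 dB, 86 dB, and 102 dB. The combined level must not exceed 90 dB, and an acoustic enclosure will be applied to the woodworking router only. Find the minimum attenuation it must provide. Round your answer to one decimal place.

14.2 dB

The untreated sources together contribute 10^(62/10) + 10^(86/10) = 3.997e+08, i.e. 86.02 dB.
To meet 90 dB overall, the treated woodworking router may contribute at most 10^(90/10) − 3.997e+08 = 6.003e+08, i.e. 87.78 dB.
Required insertion loss = 102 − 87.78 = 14.22 dB.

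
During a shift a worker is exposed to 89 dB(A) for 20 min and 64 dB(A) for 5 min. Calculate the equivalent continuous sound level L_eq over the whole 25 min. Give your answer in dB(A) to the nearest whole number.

L_eq = 10·log₁₀[(1/T)·Σ tᵢ·10^(Lᵢ/10)] with T = 25 min.
Σ tᵢ·10^(Lᵢ/10) = 20·10^(89/10) + 5·10^(64/10) = 1.590e+10.
L_eq = 10·log₁₀(1.590e+10/25) = 88.03 dB(A).

88 dB(A)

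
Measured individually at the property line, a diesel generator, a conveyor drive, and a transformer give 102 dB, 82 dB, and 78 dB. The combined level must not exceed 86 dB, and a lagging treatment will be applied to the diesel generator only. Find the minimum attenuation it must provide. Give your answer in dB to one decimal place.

19.5 dB

Everything except the diesel generator sums to 10^(82/10) + 10^(78/10) = 2.216e+08 in linear terms, 83.46 dB.
To meet 86 dB overall, the treated diesel generator may contribute at most 10^(86/10) − 2.216e+08 = 1.765e+08, i.e. 82.47 dB.
So the diesel generator must be reduced from 102 to 82.47 dB: IL = 19.53 dB.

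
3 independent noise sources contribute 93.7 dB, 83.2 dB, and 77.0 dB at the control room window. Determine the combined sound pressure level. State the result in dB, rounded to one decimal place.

94.2 dB

For uncorrelated sources the intensities add, so convert each level to linear form, sum, and take 10·log₁₀ of the total.
Σ 10^(L/10) = 10^(93.7/10) + 10^(83.2/10) + 10^(77.0/10) = 2.603e+09.
L_total = 10·log₁₀(2.603e+09) = 94.16 dB.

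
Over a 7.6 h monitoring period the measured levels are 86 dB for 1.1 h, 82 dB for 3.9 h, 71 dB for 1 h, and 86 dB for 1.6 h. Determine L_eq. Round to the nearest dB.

84 dB

Weight each interval's intensity by its duration and average over T = 7.6 h:
Σ tᵢ·10^(Lᵢ/10) = 1.1·10^(86/10) + 3.9·10^(82/10) + 1·10^(71/10) + 1.6·10^(86/10) = 1.706e+09.
L_eq = 10·log₁₀(1.706e+09/7.6) = 83.51 dB.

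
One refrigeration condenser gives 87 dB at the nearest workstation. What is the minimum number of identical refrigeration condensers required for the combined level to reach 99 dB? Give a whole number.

N identical sources give L₁ + 10·log₁₀ N, so require 10·log₁₀ N ≥ 99 − 87 = 12.0 dB.
N ≥ 10^(12.0/10) = 15.849, so N = 16.

16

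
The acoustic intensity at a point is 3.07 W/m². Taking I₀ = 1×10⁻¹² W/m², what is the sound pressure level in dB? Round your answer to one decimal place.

Dividing by I₀ shifts the exponent by 12: I/I₀ = 3.07×10^12.
L = 10·(0.4871 + 12) = 124.87 dB.

124.9 dB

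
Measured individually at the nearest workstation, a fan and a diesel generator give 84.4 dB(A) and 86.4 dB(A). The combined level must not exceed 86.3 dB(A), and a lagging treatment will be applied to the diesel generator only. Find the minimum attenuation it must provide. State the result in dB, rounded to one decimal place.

Everything except the diesel generator sums to 10^(84.4/10) = 2.754e+08 in linear terms, 84.40 dB(A).
The limit corresponds to 10^(86.3/10) = 4.266e+08; subtracting the fixed part leaves 1.512e+08 for the diesel generator, i.e. 81.79 dB(A).
Required insertion loss = 86.4 − 81.79 = 4.61 dB.

4.6 dB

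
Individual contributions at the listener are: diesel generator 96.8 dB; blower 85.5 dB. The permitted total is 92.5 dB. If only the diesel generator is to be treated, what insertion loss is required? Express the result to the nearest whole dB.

Fixed contribution from the other source: Σ 10^(L/10) = 10^(85.5/10) = 3.548e+08 (85.50 dB).
The limit corresponds to 10^(92.5/10) = 1.778e+09; subtracting the fixed part leaves 1.423e+09 for the diesel generator, i.e. 91.53 dB.
Required insertion loss = 96.8 − 91.53 = 5.27 dB.

5 dB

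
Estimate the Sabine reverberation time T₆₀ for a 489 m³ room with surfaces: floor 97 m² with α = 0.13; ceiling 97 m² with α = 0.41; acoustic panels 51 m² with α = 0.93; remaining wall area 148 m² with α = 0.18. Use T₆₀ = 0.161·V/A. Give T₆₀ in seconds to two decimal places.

Total absorption A = 97·0.13 + 97·0.41 + 51·0.93 + 148·0.18 = 126.45 m² sabins.
T₆₀ = 0.161 × 489 / 126.45 = 0.623 s.

0.62 s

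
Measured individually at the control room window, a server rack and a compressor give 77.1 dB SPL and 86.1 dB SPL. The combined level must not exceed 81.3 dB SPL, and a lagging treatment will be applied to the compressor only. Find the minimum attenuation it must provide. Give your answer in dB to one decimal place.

Everything except the compressor sums to 10^(77.1/10) = 5.129e+07 in linear terms, 77.10 dB SPL.
To meet 81.3 dB SPL overall, the treated compressor may contribute at most 10^(81.3/10) − 5.129e+07 = 8.361e+07, i.e. 79.22 dB SPL.
So the compressor must be reduced from 86.1 to 79.22 dB SPL: IL = 6.88 dB.

6.9 dB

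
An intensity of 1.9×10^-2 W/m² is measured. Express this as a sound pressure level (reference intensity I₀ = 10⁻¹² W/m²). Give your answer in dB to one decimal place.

I/I₀ = 1.9×10^-2/10⁻¹² = 1.9×10^10, and L = 10·log₁₀(I/I₀).
L = 10·(0.2788 + 10) = 102.79 dB.

102.8 dB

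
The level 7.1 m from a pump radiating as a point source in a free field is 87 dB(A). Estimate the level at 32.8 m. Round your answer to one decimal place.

73.7 dB(A)

For a point source, L₂ = L₁ − 20·log₁₀(r₂/r₁).
L₂ = 87 − 20·log₁₀(32.8/7.1) = 87 − 13.292 = 73.71 dB(A).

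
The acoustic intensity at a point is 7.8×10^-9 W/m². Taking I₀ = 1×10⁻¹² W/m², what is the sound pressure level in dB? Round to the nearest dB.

Dividing by I₀ shifts the exponent by 12: I/I₀ = 7.8×10^3.
L = 10·(0.8921 + 3) = 38.92 dB.

39 dB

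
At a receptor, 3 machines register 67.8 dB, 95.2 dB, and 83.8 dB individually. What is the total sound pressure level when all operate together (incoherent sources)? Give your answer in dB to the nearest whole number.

For uncorrelated sources the intensities add, so convert each level to linear form, sum, and take 10·log₁₀ of the total.
Σ 10^(L/10) = 10^(67.8/10) + 10^(95.2/10) + 10^(83.8/10) = 3.557e+09.
L_total = 10·log₁₀(3.557e+09) = 95.51 dB.

96 dB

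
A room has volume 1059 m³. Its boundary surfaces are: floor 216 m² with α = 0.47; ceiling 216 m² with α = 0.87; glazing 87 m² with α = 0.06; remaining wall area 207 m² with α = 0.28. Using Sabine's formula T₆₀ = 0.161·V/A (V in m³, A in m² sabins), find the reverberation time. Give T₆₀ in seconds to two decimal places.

A = Σ Sᵢαᵢ = 216·0.47 + 216·0.87 + 87·0.06 + 207·0.28 = 352.62 m².
T₆₀ = 0.161·V/A = 0.161·1059/352.62 = 0.484 s.

0.48 s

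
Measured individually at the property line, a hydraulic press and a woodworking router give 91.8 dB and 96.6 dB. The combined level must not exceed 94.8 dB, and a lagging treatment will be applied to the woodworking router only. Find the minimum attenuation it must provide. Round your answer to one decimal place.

4.8 dB

The untreated sources together contribute 10^(91.8/10) = 1.514e+09, i.e. 91.80 dB.
The limit corresponds to 10^(94.8/10) = 3.020e+09; subtracting the fixed part leaves 1.506e+09 for the woodworking router, i.e. 91.78 dB.
Required insertion loss = 96.6 − 91.78 = 4.82 dB.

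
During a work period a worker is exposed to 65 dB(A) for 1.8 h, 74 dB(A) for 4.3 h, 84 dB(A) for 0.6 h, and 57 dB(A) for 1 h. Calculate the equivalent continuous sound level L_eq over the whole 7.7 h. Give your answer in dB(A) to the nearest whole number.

Weight each interval's intensity by its duration and average over T = 7.7 h:
Σ tᵢ·10^(Lᵢ/10) = 1.8·10^(65/10) + 4.3·10^(74/10) + 0.6·10^(84/10) + 1·10^(57/10) = 2.649e+08.
L_eq = 10·log₁₀(2.649e+08/7.7) = 75.37 dB(A).

75 dB(A)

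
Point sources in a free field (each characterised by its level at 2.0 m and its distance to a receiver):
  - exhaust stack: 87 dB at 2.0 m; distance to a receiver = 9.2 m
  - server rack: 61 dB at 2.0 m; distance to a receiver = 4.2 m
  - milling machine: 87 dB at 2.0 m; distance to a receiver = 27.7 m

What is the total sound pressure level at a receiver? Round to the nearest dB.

Apply inverse-square spreading to bring every level to the receiver, then sum 10^(L/10).
exhaust stack: 87 − 20·log₁₀(9.2/2.0) = 87 − 13.26 = 73.74 dB.
server rack: 61 − 20·log₁₀(4.2/2.0) = 61 − 6.44 = 54.56 dB.
milling machine: 87 − 20·log₁₀(27.7/2.0) = 87 − 22.83 = 64.17 dB.
Σ 10^(L/10) = 2.658e+07 → L_total = 10·log₁₀(2.658e+07) = 74.25 dB.

74 dB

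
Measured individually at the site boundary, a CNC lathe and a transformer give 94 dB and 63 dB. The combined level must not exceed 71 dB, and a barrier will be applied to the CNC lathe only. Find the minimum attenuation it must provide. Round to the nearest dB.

24 dB

The untreated sources together contribute 10^(63/10) = 1.995e+06, i.e. 63.00 dB.
To meet 71 dB overall, the treated CNC lathe may contribute at most 10^(71/10) − 1.995e+06 = 1.059e+07, i.e. 70.25 dB.
So the CNC lathe must be reduced from 94 to 70.25 dB: IL = 23.75 dB.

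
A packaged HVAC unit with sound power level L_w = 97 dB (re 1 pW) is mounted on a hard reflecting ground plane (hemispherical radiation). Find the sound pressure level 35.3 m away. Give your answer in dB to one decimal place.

The power spreads over a hemisphere of area 2π·r², so L_p = L_w − 10·log₁₀(2π·r²).
2π·r² = 7829 m², 10·log₁₀ of that is 38.937 dB.
L_p = 97 − 38.937 = 58.06 dB.

58.1 dB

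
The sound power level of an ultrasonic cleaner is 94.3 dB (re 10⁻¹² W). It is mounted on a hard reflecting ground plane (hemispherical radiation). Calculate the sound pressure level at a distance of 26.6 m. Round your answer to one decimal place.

Free-field hemispherical radiation: L_p = L_w − 10·log₁₀(2π·r²), r = 26.6 m.
2π·r² = 4446 m², 10·log₁₀ of that is 36.479 dB.
L_p = 94.3 − 36.479 = 57.82 dB.

57.8 dB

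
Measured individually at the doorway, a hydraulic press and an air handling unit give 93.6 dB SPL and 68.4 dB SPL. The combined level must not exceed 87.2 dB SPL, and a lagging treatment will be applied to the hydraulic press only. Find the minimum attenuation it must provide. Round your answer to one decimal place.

6.5 dB

The untreated sources together contribute 10^(68.4/10) = 6.918e+06, i.e. 68.40 dB SPL.
To meet 87.2 dB SPL overall, the treated hydraulic press may contribute at most 10^(87.2/10) − 6.918e+06 = 5.179e+08, i.e. 87.14 dB SPL.
Required insertion loss = 93.6 − 87.14 = 6.46 dB.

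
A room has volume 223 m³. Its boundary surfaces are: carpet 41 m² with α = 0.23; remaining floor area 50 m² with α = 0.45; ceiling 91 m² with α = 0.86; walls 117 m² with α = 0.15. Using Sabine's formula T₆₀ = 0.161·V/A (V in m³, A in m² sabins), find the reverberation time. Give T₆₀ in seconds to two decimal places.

A = Σ Sᵢαᵢ = 41·0.23 + 50·0.45 + 91·0.86 + 117·0.15 = 127.74 m².
T₆₀ = 0.161 × 223 / 127.74 = 0.281 s.

0.28 s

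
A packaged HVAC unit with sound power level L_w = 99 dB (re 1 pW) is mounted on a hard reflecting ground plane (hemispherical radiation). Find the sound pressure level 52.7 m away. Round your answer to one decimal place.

Free-field hemispherical radiation: L_p = L_w − 10·log₁₀(2π·r²), r = 52.7 m.
2π·r² = 1.745e+04 m², 10·log₁₀ of that is 42.418 dB.
L_p = 99 − 42.418 = 56.58 dB.

56.6 dB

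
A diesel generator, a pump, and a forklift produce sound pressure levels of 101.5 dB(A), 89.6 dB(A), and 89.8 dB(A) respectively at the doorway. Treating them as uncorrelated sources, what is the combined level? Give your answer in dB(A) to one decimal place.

For uncorrelated sources the intensities add, so convert each level to linear form, sum, and take 10·log₁₀ of the total.
Σ 10^(L/10) = 10^(101.5/10) + 10^(89.6/10) + 10^(89.8/10) = 1.599e+10.
L_total = 10·log₁₀(1.599e+10) = 102.04 dB(A).

102.0 dB(A)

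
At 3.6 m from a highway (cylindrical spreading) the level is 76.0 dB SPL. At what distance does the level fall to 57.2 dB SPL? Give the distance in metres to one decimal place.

Line-source spreading drops the level by 10·log₁₀(r₂/r₁); inverting, r₂/r₁ = 10^(ΔL/10).
r₂ = 3.6·10^((76.0−57.2)/10) = 3.6·10^(18.8/10) = 273.09 m.

273.1 m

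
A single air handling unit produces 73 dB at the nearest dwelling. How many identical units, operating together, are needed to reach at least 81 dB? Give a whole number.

The shortfall is 81 − 73 = 8.0 dB, and N units add 10·log₁₀ N, so need 10·log₁₀ N ≥ 8.0.
N ≥ 10^(8.0/10) = 6.310, so N = 7.

7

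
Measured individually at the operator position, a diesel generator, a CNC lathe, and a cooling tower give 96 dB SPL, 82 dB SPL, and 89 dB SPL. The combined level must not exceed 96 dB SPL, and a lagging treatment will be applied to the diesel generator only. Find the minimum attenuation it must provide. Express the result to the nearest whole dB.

1 dB

Fixed contribution from the other sources: Σ 10^(L/10) = 10^(82/10) + 10^(89/10) = 9.528e+08 (89.79 dB SPL).
The limit corresponds to 10^(96/10) = 3.981e+09; subtracting the fixed part leaves 3.028e+09 for the diesel generator, i.e. 94.81 dB SPL.
Required insertion loss = 96 − 94.81 = 1.19 dB.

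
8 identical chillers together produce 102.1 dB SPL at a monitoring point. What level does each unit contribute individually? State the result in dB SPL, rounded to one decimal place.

93.1 dB SPL

Dividing the total intensity by 8 lowers the level by 10·log₁₀ 8 = 9.031 dB: L₁ = 102.1 − 9.031.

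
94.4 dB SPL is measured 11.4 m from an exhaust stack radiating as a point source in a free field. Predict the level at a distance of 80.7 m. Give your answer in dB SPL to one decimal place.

For a point source, L₂ = L₁ − 20·log₁₀(r₂/r₁).
L₂ = 94.4 − 20·log₁₀(80.7/11.4) = 94.4 − 16.999 = 77.40 dB SPL.

77.4 dB SPL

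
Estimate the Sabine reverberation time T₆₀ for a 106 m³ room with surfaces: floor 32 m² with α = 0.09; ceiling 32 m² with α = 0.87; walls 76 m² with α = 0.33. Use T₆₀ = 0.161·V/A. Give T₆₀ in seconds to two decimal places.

Total absorption A = 32·0.09 + 32·0.87 + 76·0.33 = 55.80 m² sabins.
T₆₀ = 0.161 × 106 / 55.80 = 0.306 s.

0.31 s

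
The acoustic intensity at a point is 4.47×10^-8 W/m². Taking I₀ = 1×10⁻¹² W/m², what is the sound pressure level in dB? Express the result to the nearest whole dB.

L = 10·log₁₀(I/I₀) = 10·log₁₀(4.47×10^-8/10⁻¹²) = 10·log₁₀(4.47×10^4).
L = 10·(0.6503 + 4) = 46.50 dB.

47 dB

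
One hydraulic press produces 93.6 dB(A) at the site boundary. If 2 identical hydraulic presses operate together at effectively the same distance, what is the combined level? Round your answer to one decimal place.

96.6 dB(A)

With 2 equal, uncorrelated contributions the intensity is 2× that of one unit, giving a rise of 10·log₁₀ 2.
L_total = 93.6 + 10·log₁₀(2) = 93.6 + 3.010 = 96.61 dB(A).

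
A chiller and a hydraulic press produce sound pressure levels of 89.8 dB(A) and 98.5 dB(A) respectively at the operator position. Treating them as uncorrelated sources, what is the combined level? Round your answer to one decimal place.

99.0 dB(A)

Incoherent sources combine by intensity addition: L_total = 10·log₁₀(Σ 10^(L_i/10)).
Σ 10^(L/10) = 10^(89.8/10) + 10^(98.5/10) = 8.034e+09.
L_total = 10·log₁₀(8.034e+09) = 99.05 dB(A).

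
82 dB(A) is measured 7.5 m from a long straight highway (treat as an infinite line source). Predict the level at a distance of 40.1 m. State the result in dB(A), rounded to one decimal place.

Cylindrical spreading from a line source gives a 10·log₁₀(r₂/r₁) drop.
L₂ = 82 − 10·log₁₀(40.1/7.5) = 82 − 7.281 = 74.72 dB(A).

74.7 dB(A)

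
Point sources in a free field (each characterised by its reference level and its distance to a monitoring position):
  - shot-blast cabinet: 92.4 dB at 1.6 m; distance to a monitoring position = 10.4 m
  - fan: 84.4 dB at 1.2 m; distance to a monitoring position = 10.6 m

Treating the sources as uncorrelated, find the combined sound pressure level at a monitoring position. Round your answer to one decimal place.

Apply inverse-square spreading to bring every level to the receiver, then sum 10^(L/10).
shot-blast cabinet: 92.4 − 20·log₁₀(10.4/1.6) = 92.4 − 16.26 = 76.14 dB.
fan: 84.4 − 20·log₁₀(10.6/1.2) = 84.4 − 18.92 = 65.48 dB.
Σ 10^(L/10) = 4.466e+07 → L_total = 10·log₁₀(4.466e+07) = 76.50 dB.

76.5 dB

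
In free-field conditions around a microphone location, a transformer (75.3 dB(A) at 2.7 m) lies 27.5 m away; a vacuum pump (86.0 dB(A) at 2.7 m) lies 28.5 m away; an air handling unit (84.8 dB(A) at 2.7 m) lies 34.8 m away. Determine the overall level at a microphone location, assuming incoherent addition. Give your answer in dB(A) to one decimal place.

67.6 dB(A)

First find each source's level at the receiver (point-source: −20·log₁₀(r/r_ref)), then combine on an intensity basis.
transformer: 75.3 − 20·log₁₀(27.5/2.7) = 75.3 − 20.16 = 55.14 dB(A).
vacuum pump: 86.0 − 20·log₁₀(28.5/2.7) = 86.0 − 20.47 = 65.53 dB(A).
air handling unit: 84.8 − 20·log₁₀(34.8/2.7) = 84.8 − 22.20 = 62.60 dB(A).
Σ 10^(L/10) = 5.718e+06 → L_total = 10·log₁₀(5.718e+06) = 67.57 dB(A).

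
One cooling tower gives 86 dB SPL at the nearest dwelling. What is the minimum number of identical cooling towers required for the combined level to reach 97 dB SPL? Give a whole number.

13

The shortfall is 97 − 86 = 11.0 dB, and N units add 10·log₁₀ N, so need 10·log₁₀ N ≥ 11.0.
N ≥ 10^(11.0/10) = 12.589, so N = 13.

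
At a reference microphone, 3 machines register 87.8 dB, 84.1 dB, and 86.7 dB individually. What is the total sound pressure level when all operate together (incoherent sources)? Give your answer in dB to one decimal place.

Incoherent sources combine by intensity addition: L_total = 10·log₁₀(Σ 10^(L_i/10)).
Σ 10^(L/10) = 10^(87.8/10) + 10^(84.1/10) + 10^(86.7/10) = 1.327e+09.
L_total = 10·log₁₀(1.327e+09) = 91.23 dB.

91.2 dB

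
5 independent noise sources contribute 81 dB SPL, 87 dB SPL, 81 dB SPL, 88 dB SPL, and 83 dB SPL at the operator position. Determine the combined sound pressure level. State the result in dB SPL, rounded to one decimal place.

Incoherent sources combine by intensity addition: L_total = 10·log₁₀(Σ 10^(L_i/10)).
Σ 10^(L/10) = 10^(81/10) + 10^(87/10) + 10^(81/10) + 10^(88/10) + 10^(83/10) = 1.583e+09.
L_total = 10·log₁₀(1.583e+09) = 92.00 dB SPL.

92.0 dB SPL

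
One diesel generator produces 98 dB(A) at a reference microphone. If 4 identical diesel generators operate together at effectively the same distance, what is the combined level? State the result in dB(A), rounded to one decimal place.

N identical incoherent sources raise the level by 10·log₁₀ N.
L_total = 98 + 10·log₁₀(4) = 98 + 6.021 = 104.02 dB(A).

104.0 dB(A)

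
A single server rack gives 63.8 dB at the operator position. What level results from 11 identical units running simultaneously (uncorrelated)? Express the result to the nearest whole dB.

N identical incoherent sources raise the level by 10·log₁₀ N.
L_total = 63.8 + 10·log₁₀(11) = 63.8 + 10.414 = 74.21 dB.

74 dB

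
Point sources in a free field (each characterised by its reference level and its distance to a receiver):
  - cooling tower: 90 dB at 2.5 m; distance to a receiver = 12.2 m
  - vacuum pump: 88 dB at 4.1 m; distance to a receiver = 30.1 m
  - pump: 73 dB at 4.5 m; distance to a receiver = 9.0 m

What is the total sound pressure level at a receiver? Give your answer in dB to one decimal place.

77.7 dB

First find each source's level at the receiver (point-source: −20·log₁₀(r/r_ref)), then combine on an intensity basis.
cooling tower: 90 − 20·log₁₀(12.2/2.5) = 90 − 13.77 = 76.23 dB.
vacuum pump: 88 − 20·log₁₀(30.1/4.1) = 88 − 17.32 = 70.68 dB.
pump: 73 − 20·log₁₀(9.0/4.5) = 73 − 6.02 = 66.98 dB.
Σ 10^(L/10) = 5.869e+07 → L_total = 10·log₁₀(5.869e+07) = 77.69 dB.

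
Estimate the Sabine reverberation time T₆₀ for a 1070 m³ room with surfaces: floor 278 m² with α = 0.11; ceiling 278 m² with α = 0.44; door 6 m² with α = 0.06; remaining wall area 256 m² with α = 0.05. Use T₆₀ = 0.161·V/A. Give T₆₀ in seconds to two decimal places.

Total absorption A = 278·0.11 + 278·0.44 + 6·0.06 + 256·0.05 = 166.06 m² sabins.
T₆₀ = 0.161·V/A = 0.161·1070/166.06 = 1.037 s.

1.04 s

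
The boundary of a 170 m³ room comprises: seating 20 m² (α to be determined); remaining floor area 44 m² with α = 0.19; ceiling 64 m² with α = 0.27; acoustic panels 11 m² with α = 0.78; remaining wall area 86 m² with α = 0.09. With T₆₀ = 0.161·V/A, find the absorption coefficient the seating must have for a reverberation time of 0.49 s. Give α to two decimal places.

0.69

Required total absorption A = 0.161·170/0.49 = 55.86 m².
Absorption from the other surfaces = 44·0.19 + 64·0.27 + 11·0.78 + 86·0.09 = 41.96 m², so the seating must supply 13.90 m² over 20 m².
α = 13.90/20 = 0.695.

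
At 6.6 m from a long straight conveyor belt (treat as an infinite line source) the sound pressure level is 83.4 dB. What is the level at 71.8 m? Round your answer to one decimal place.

73.0 dB

Line-source attenuation: ΔL = 10·log₁₀(r₂/r₁) = 10·log₁₀(71.8/6.6) = 10.366 dB.
L₂ = 83.4 − 10·log₁₀(71.8/6.6) = 83.4 − 10.366 = 73.03 dB.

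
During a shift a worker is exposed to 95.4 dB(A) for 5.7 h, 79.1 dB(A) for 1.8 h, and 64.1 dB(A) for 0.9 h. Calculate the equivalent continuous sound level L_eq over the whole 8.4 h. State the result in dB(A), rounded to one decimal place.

L_eq = 10·log₁₀[(1/T)·Σ tᵢ·10^(Lᵢ/10)] with T = 8.4 h.
Σ tᵢ·10^(Lᵢ/10) = 5.7·10^(95.4/10) + 1.8·10^(79.1/10) + 0.9·10^(64.1/10) = 1.991e+10.
L_eq = 10·log₁₀(1.991e+10/8.4) = 93.75 dB(A).

93.7 dB(A)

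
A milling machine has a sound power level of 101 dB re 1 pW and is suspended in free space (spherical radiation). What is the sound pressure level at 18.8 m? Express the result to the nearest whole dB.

65 dB

The power spreads over a sphere of area 4π·r², so L_p = L_w − 10·log₁₀(4π·r²).
4π·r² = 4441 m², 10·log₁₀ of that is 36.475 dB.
L_p = 101 − 36.475 = 64.52 dB.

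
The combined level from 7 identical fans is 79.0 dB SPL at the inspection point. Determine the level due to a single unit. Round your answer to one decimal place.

7 equal contributions raise the level by 10·log₁₀ 7 = 8.451 dB, so each unit alone gives 79.0 − 8.451.

70.5 dB SPL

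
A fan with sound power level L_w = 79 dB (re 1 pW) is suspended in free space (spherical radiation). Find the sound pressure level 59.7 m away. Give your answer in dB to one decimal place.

Free-field spherical radiation: L_p = L_w − 10·log₁₀(4π·r²), r = 59.7 m.
4π·r² = 4.479e+04 m², 10·log₁₀ of that is 46.512 dB.
L_p = 79 − 46.512 = 32.49 dB.

32.5 dB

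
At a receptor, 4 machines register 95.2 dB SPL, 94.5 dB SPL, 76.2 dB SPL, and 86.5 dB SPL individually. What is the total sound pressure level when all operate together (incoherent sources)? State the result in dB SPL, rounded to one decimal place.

Incoherent sources combine by intensity addition: L_total = 10·log₁₀(Σ 10^(L_i/10)).
Σ 10^(L/10) = 10^(95.2/10) + 10^(94.5/10) + 10^(76.2/10) + 10^(86.5/10) = 6.618e+09.
L_total = 10·log₁₀(6.618e+09) = 98.21 dB SPL.

98.2 dB SPL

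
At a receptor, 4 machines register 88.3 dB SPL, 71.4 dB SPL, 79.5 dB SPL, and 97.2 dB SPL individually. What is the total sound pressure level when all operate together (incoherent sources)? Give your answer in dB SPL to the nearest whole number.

98 dB SPL

For uncorrelated sources the intensities add, so convert each level to linear form, sum, and take 10·log₁₀ of the total.
Σ 10^(L/10) = 10^(88.3/10) + 10^(71.4/10) + 10^(79.5/10) + 10^(97.2/10) = 6.027e+09.
L_total = 10·log₁₀(6.027e+09) = 97.80 dB SPL.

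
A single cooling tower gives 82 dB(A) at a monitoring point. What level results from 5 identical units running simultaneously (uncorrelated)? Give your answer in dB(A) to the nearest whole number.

With 5 equal, uncorrelated contributions the intensity is 5× that of one unit, giving a rise of 10·log₁₀ 5.
L_total = 82 + 10·log₁₀(5) = 82 + 6.990 = 88.99 dB(A).

89 dB(A)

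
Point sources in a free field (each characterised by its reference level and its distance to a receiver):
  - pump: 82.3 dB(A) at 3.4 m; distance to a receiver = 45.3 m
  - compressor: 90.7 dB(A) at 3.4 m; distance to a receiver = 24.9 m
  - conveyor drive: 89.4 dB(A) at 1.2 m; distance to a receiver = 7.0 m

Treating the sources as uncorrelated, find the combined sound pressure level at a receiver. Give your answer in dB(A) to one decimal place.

76.9 dB(A)

Propagate each source to the receiver with L = L_ref − 20·log₁₀(r/r_ref), then add intensities.
pump: 82.3 − 20·log₁₀(45.3/3.4) = 82.3 − 22.49 = 59.81 dB(A).
compressor: 90.7 − 20·log₁₀(24.9/3.4) = 90.7 − 17.29 = 73.41 dB(A).
conveyor drive: 89.4 − 20·log₁₀(7.0/1.2) = 89.4 − 15.32 = 74.08 dB(A).
Σ 10^(L/10) = 4.846e+07 → L_total = 10·log₁₀(4.846e+07) = 76.85 dB(A).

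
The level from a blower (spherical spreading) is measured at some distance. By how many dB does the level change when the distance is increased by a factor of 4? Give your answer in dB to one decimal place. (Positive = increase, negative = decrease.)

Point-source spreading: ΔL = −20·log₁₀(r₂/r₁).
ΔL = −20·log₁₀(4) = -12.04 dB.

-12.0 dB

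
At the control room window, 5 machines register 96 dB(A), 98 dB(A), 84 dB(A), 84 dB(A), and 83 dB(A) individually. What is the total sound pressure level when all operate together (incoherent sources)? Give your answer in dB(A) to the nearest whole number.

100 dB(A)

Incoherent sources combine by intensity addition: L_total = 10·log₁₀(Σ 10^(L_i/10)).
Σ 10^(L/10) = 10^(96/10) + 10^(98/10) + 10^(84/10) + 10^(84/10) + 10^(83/10) = 1.099e+10.
L_total = 10·log₁₀(1.099e+10) = 100.41 dB(A).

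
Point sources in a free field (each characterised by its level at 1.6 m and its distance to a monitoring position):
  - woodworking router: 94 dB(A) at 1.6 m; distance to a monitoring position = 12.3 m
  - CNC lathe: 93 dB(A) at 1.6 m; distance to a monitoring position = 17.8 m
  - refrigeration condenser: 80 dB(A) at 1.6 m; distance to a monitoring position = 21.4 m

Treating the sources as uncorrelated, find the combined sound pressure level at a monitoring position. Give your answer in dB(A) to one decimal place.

77.7 dB(A)

Propagate each source to the receiver with L = L_ref − 20·log₁₀(r/r_ref), then add intensities.
woodworking router: 94 − 20·log₁₀(12.3/1.6) = 94 − 17.72 = 76.28 dB(A).
CNC lathe: 93 − 20·log₁₀(17.8/1.6) = 93 − 20.93 = 72.07 dB(A).
refrigeration condenser: 80 − 20·log₁₀(21.4/1.6) = 80 − 22.53 = 57.47 dB(A).
Σ 10^(L/10) = 5.918e+07 → L_total = 10·log₁₀(5.918e+07) = 77.72 dB(A).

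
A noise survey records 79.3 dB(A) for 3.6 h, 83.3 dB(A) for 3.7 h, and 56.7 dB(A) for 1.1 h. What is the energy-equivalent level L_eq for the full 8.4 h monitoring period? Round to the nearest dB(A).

L_eq = 10·log₁₀[(1/T)·Σ tᵢ·10^(Lᵢ/10)] with T = 8.4 h.
Σ tᵢ·10^(Lᵢ/10) = 3.6·10^(79.3/10) + 3.7·10^(83.3/10) + 1.1·10^(56.7/10) = 1.098e+09.
L_eq = 10·log₁₀(1.098e+09/8.4) = 81.16 dB(A).

81 dB(A)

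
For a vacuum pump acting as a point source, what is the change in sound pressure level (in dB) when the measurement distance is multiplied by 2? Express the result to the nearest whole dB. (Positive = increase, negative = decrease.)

-6 dB

With spherical spreading the level changes by −20·log₁₀(r₂/r₁).
ΔL = −20·log₁₀(2) = -6.02 dB.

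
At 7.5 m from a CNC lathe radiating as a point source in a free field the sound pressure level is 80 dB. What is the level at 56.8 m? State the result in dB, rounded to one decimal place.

62.4 dB

Point-source attenuation: ΔL = 20·log₁₀(r₂/r₁) = 20·log₁₀(56.8/7.5) = 17.586 dB.
L₂ = 80 − 20·log₁₀(56.8/7.5) = 80 − 17.586 = 62.41 dB.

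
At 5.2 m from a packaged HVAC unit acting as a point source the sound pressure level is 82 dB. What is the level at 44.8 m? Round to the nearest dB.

For a point source, L₂ = L₁ − 20·log₁₀(r₂/r₁).
L₂ = 82 − 20·log₁₀(44.8/5.2) = 82 − 18.705 = 63.29 dB.

63 dB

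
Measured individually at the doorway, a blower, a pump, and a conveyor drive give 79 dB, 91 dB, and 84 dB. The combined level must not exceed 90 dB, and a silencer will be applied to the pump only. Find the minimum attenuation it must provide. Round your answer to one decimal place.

2.7 dB

Fixed contribution from the other sources: Σ 10^(L/10) = 10^(79/10) + 10^(84/10) = 3.306e+08 (85.19 dB).
The limit corresponds to 10^(90/10) = 1.000e+09; subtracting the fixed part leaves 6.694e+08 for the pump, i.e. 88.26 dB.
Required insertion loss = 91 − 88.26 = 2.74 dB.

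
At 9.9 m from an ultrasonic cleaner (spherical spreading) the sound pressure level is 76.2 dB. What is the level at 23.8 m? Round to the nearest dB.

69 dB

For a point source, L₂ = L₁ − 20·log₁₀(r₂/r₁).
L₂ = 76.2 − 20·log₁₀(23.8/9.9) = 76.2 − 7.619 = 68.58 dB.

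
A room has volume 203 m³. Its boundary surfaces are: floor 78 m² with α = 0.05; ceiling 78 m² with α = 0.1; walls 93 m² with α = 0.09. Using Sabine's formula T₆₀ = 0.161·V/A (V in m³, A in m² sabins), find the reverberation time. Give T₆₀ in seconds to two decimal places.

A = Σ Sᵢαᵢ = 78·0.05 + 78·0.1 + 93·0.09 = 20.07 m².
T₆₀ = 0.161·V/A = 0.161·203/20.07 = 1.628 s.

1.63 s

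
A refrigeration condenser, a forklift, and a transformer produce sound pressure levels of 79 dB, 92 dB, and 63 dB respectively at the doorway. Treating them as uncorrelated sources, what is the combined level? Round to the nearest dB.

92 dB

For uncorrelated sources the intensities add, so convert each level to linear form, sum, and take 10·log₁₀ of the total.
Σ 10^(L/10) = 10^(79/10) + 10^(92/10) + 10^(63/10) = 1.666e+09.
L_total = 10·log₁₀(1.666e+09) = 92.22 dB.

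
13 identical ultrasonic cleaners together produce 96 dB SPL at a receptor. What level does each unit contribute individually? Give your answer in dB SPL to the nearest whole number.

13 equal contributions raise the level by 10·log₁₀ 13 = 11.139 dB, so each unit alone gives 96 − 11.139.

85 dB SPL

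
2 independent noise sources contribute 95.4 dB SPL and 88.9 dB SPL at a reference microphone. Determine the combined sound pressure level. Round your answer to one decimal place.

Incoherent sources combine by intensity addition: L_total = 10·log₁₀(Σ 10^(L_i/10)).
Σ 10^(L/10) = 10^(95.4/10) + 10^(88.9/10) = 4.244e+09.
L_total = 10·log₁₀(4.244e+09) = 96.28 dB SPL.

96.3 dB SPL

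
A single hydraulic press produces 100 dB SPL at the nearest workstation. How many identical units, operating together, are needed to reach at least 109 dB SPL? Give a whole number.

Need L₁ + 10·log₁₀ N ≥ 109, i.e. log₁₀ N ≥ 0.90.
N ≥ 10^(9.0/10) = 7.943, so N = 8.

8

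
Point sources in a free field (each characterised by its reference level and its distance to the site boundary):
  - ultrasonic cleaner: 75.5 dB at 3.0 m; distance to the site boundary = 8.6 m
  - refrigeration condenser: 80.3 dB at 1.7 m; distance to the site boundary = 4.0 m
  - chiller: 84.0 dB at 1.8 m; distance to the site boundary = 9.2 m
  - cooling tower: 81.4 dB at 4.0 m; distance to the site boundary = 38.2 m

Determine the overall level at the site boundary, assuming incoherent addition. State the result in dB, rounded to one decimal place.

75.4 dB

First find each source's level at the receiver (point-source: −20·log₁₀(r/r_ref)), then combine on an intensity basis.
ultrasonic cleaner: 75.5 − 20·log₁₀(8.6/3.0) = 75.5 − 9.15 = 66.35 dB.
refrigeration condenser: 80.3 − 20·log₁₀(4.0/1.7) = 80.3 − 7.43 = 72.87 dB.
chiller: 84.0 − 20·log₁₀(9.2/1.8) = 84.0 − 14.17 = 69.83 dB.
cooling tower: 81.4 − 20·log₁₀(38.2/4.0) = 81.4 − 19.60 = 61.80 dB.
Σ 10^(L/10) = 3.480e+07 → L_total = 10·log₁₀(3.480e+07) = 75.42 dB.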